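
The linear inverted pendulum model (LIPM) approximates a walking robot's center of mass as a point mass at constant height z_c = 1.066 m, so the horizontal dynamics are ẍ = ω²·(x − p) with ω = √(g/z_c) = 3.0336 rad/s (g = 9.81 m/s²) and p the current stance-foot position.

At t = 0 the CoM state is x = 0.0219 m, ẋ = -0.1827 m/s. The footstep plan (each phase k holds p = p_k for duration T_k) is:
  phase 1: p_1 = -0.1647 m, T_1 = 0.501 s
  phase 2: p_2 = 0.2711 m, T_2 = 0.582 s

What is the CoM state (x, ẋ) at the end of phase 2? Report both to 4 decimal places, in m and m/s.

phase 1: p=-0.1647, T=0.501, ωT=1.519834, cosh=2.395106, sinh=2.176358; start (x,ẋ)=(0.021900, -0.182700) → end (x,ẋ)=(0.151155, 0.794385)
phase 2: p=0.2711, T=0.582, ωT=1.765555, cosh=3.007954, sinh=2.836862; start (x,ẋ)=(0.151155, 0.794385) → end (x,ẋ)=(0.653176, 1.357234)

x = 0.6532, ẋ = 1.3572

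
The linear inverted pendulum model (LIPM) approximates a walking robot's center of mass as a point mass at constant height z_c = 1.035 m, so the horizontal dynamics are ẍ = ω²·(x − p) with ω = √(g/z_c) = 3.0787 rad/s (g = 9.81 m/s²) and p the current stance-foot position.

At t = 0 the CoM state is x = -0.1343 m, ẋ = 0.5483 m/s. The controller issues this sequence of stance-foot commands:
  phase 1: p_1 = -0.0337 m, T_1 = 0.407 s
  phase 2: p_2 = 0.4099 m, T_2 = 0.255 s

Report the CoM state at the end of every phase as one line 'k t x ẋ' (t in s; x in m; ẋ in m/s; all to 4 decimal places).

phase 1: p=-0.0337, T=0.407, ωT=1.253031, cosh=1.893288, sinh=1.607650; start (x,ẋ)=(-0.134300, 0.548300) → end (x,ẋ)=(0.062149, 0.540173)
phase 2: p=0.4099, T=0.255, ωT=0.785069, cosh=1.324323, sinh=0.868234; start (x,ẋ)=(0.062149, 0.540173) → end (x,ẋ)=(0.101701, -0.214186)

1 0.4070 0.0621 0.5402
2 0.6620 0.1017 -0.2142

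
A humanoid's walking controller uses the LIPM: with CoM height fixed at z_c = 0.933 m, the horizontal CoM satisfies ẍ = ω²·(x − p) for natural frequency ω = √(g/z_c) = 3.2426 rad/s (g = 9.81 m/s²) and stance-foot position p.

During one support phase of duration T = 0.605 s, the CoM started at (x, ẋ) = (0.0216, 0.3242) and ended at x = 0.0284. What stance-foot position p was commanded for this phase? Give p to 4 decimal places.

p = 0.1517

ωT = 3.2426·0.605 = 1.961773; cosh(ωT) = 3.626267, sinh(ωT) = 3.485658
x(T) = p + (x₀−p)·cosh(ωT) + (ẋ₀/ω)·sinh(ωT) ⇒ p·(1 − cosh) = x(T) − x₀·cosh − (ẋ₀/ω)·sinh
numerator   = 0.0284 − (0.0216)·3.626267 − (0.3242/3.2426)·3.485658 = -0.398429
denominator = 1 − 3.626267 = -2.626267
p = -0.398429 / -2.626267 = 0.1517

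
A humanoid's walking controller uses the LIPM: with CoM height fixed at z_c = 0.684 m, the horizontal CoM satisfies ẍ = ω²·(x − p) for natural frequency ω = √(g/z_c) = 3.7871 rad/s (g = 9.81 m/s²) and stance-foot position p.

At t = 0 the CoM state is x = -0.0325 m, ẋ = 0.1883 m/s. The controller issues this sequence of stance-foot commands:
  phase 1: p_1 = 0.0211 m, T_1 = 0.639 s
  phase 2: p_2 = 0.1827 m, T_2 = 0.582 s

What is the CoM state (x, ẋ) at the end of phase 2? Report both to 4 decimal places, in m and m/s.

phase 1: p=0.0211, T=0.639, ωT=2.419957, cosh=5.667150, sinh=5.578225; start (x,ẋ)=(-0.032500, 0.188300) → end (x,ẋ)=(-0.005302, -0.065191)
phase 2: p=0.1827, T=0.582, ωT=2.204092, cosh=4.586186, sinh=4.475835; start (x,ẋ)=(-0.005302, -0.065191) → end (x,ẋ)=(-0.756559, -3.485696)

x = -0.7566, ẋ = -3.4857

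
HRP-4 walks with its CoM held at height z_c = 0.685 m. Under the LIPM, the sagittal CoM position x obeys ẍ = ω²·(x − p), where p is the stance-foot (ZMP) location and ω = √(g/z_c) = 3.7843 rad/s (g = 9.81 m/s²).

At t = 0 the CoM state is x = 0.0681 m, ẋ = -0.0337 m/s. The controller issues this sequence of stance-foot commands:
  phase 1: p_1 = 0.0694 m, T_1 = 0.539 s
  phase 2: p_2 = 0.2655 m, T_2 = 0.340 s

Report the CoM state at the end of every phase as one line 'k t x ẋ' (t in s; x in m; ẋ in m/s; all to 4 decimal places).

phase 1: p=0.0694, T=0.539, ωT=2.039738, cosh=3.909328, sinh=3.779265; start (x,ẋ)=(0.068100, -0.033700) → end (x,ẋ)=(0.030663, -0.150337)
phase 2: p=0.2655, T=0.340, ωT=1.286662, cosh=1.948436, sinh=1.672245; start (x,ẋ)=(0.030663, -0.150337) → end (x,ẋ)=(-0.258498, -1.779037)

1 0.5390 0.0307 -0.1503
2 0.8790 -0.2585 -1.7790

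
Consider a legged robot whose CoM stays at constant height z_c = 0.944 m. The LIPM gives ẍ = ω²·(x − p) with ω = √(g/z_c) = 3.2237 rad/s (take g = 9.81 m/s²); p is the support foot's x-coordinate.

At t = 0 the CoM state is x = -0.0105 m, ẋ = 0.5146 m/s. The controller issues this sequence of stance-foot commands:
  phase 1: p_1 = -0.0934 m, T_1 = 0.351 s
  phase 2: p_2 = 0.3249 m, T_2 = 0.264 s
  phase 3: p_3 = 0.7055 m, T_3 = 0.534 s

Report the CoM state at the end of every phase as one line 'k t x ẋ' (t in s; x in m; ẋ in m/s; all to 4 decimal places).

phase 1: p=-0.0934, T=0.351, ωT=1.131519, cosh=1.711452, sinh=1.388909; start (x,ẋ)=(-0.010500, 0.514600) → end (x,ẋ)=(0.270191, 1.251892)
phase 2: p=0.3249, T=0.264, ωT=0.851057, cosh=1.384542, sinh=0.957579; start (x,ẋ)=(0.270191, 1.251892) → end (x,ẋ)=(0.621020, 1.564414)
phase 3: p=0.7055, T=0.534, ωT=1.721456, cosh=2.885735, sinh=2.706929; start (x,ẋ)=(0.621020, 1.564414) → end (x,ẋ)=(1.775345, 3.777282)

1 0.3510 0.2702 1.2519
2 0.6150 0.6210 1.5644
3 1.1490 1.7753 3.7773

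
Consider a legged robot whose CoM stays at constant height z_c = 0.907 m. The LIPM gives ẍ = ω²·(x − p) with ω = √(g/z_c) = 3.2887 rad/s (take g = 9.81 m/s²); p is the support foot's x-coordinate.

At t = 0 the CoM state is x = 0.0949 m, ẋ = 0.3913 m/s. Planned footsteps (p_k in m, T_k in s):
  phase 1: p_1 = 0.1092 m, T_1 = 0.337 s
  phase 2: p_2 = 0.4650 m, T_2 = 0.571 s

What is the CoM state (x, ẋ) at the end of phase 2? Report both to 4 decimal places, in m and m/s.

x = 0.3079, ẋ = -0.3156

phase 1: p=0.1092, T=0.337, ωT=1.108292, cosh=1.679651, sinh=1.349529; start (x,ẋ)=(0.094900, 0.391300) → end (x,ẋ)=(0.245752, 0.593781)
phase 2: p=0.4650, T=0.571, ωT=1.877848, cosh=3.346167, sinh=3.193248; start (x,ẋ)=(0.245752, 0.593781) → end (x,ẋ)=(0.307908, -0.315569)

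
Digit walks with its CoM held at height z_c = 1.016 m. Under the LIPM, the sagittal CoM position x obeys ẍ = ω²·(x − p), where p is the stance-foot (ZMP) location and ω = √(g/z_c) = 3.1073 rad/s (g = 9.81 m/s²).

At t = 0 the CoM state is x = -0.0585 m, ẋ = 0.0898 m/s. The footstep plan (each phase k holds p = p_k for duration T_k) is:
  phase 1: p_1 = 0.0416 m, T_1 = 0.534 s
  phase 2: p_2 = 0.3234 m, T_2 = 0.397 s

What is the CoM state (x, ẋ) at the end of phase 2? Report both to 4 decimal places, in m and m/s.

phase 1: p=0.0416, T=0.534, ωT=1.659298, cosh=2.722947, sinh=2.532674; start (x,ẋ)=(-0.058500, 0.089800) → end (x,ẋ)=(-0.157773, -0.543244)
phase 2: p=0.3234, T=0.397, ωT=1.233598, cosh=1.862402, sinh=1.571159; start (x,ẋ)=(-0.157773, -0.543244) → end (x,ẋ)=(-0.847422, -3.360859)

x = -0.8474, ẋ = -3.3609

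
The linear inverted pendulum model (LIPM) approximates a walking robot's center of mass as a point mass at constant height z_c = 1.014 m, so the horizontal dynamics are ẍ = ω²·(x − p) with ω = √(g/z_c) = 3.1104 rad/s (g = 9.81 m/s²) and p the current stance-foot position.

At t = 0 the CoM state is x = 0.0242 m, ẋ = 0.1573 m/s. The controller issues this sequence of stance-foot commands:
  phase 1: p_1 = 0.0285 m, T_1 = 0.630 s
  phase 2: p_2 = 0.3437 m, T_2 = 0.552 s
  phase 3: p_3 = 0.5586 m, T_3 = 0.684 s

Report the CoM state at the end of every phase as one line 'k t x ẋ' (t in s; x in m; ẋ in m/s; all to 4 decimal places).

phase 1: p=0.0285, T=0.630, ωT=1.959552, cosh=3.618534, sinh=3.477613; start (x,ẋ)=(0.024200, 0.157300) → end (x,ẋ)=(0.188811, 0.522683)
phase 2: p=0.3437, T=0.552, ωT=1.716941, cosh=2.873543, sinh=2.693928; start (x,ẋ)=(0.188811, 0.522683) → end (x,ẋ)=(0.351318, 0.204109)
phase 3: p=0.5586, T=0.684, ωT=2.127514, cosh=4.256552, sinh=4.137418; start (x,ẋ)=(0.351318, 0.204109) → end (x,ẋ)=(-0.052204, -1.798719)

1 0.6300 0.1888 0.5227
2 1.1820 0.3513 0.2041
3 1.8660 -0.0522 -1.7987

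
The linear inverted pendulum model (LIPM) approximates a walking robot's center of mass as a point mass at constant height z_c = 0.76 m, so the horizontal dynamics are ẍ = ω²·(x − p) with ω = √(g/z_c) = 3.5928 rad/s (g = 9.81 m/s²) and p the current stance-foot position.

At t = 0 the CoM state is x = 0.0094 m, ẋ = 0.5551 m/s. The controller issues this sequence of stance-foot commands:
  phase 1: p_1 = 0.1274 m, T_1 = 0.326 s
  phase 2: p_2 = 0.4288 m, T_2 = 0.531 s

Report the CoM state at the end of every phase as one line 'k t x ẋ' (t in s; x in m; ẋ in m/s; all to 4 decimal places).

phase 1: p=0.1274, T=0.326, ωT=1.171253, cosh=1.768005, sinh=1.458027; start (x,ẋ)=(0.009400, 0.555100) → end (x,ẋ)=(0.144046, 0.363289)
phase 2: p=0.4288, T=0.531, ωT=1.907777, cosh=3.443251, sinh=3.294841; start (x,ẋ)=(0.144046, 0.363289) → end (x,ẋ)=(-0.218521, -2.119945)

1 0.3260 0.1440 0.3633
2 0.8570 -0.2185 -2.1199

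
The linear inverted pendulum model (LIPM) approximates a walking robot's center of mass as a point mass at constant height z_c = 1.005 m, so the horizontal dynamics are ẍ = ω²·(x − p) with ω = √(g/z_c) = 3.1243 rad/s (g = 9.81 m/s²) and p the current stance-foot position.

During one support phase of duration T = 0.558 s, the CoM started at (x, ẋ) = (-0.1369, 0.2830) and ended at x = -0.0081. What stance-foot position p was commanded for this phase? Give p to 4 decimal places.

p = -0.0741

ωT = 3.1243·0.558 = 1.743359; cosh(ωT) = 2.945724, sinh(ωT) = 2.770792
x(T) = p + (x₀−p)·cosh(ωT) + (ẋ₀/ω)·sinh(ωT) ⇒ p·(1 − cosh) = x(T) − x₀·cosh − (ẋ₀/ω)·sinh
numerator   = -0.0081 − (-0.1369)·2.945724 − (0.2830/3.1243)·2.770792 = 0.144190
denominator = 1 − 2.945724 = -1.945724
p = 0.144190 / -1.945724 = -0.0741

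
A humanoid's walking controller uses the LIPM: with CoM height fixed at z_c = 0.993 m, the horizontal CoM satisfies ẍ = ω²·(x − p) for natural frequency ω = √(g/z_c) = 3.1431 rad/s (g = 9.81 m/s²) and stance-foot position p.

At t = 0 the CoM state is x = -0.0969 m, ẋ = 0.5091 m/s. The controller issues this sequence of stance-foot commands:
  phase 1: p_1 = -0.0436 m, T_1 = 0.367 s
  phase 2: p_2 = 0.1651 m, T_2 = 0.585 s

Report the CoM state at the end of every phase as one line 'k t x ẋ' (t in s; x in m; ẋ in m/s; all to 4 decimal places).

1 0.3670 0.0946 0.6480
2 0.9520 0.5698 1.4104

phase 1: p=-0.0436, T=0.367, ωT=1.153518, cosh=1.742423, sinh=1.426899; start (x,ẋ)=(-0.096900, 0.509100) → end (x,ẋ)=(0.094649, 0.648023)
phase 2: p=0.1651, T=0.585, ωT=1.838713, cosh=3.223732, sinh=3.064711; start (x,ẋ)=(0.094649, 0.648023) → end (x,ẋ)=(0.569847, 1.410422)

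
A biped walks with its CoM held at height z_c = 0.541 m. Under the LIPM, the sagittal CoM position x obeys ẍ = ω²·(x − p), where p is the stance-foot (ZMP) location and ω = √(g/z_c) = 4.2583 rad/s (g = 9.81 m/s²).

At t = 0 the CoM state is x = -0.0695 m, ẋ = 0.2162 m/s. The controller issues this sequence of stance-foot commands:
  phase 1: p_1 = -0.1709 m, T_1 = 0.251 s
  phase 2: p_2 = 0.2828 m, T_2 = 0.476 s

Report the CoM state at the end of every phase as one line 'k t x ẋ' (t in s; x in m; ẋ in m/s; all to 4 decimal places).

1 0.2510 0.0594 0.9065
2 0.7270 0.2139 -0.0486

phase 1: p=-0.1709, T=0.251, ωT=1.068833, cosh=1.627695, sinh=1.284286; start (x,ẋ)=(-0.069500, 0.216200) → end (x,ẋ)=(0.059353, 0.906451)
phase 2: p=0.2828, T=0.476, ωT=2.026951, cosh=3.861321, sinh=3.729584; start (x,ẋ)=(0.059353, 0.906451) → end (x,ẋ)=(0.213906, -0.048612)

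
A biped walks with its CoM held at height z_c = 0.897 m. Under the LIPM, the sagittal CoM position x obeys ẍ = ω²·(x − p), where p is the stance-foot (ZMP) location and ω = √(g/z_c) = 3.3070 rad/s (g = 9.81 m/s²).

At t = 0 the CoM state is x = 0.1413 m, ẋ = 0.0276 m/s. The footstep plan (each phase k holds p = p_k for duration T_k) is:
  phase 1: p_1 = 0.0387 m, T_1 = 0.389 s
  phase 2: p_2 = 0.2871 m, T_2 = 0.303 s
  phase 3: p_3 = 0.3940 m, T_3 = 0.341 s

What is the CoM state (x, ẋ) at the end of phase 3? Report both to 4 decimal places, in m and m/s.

x = 0.8428, ẋ = 1.6861

phase 1: p=0.0387, T=0.389, ωT=1.286423, cosh=1.948036, sinh=1.671779; start (x,ẋ)=(0.141300, 0.027600) → end (x,ẋ)=(0.252521, 0.620997)
phase 2: p=0.2871, T=0.303, ωT=1.002021, cosh=1.545459, sinh=1.178322; start (x,ẋ)=(0.252521, 0.620997) → end (x,ẋ)=(0.454928, 0.824982)
phase 3: p=0.3940, T=0.341, ωT=1.127687, cosh=1.706143, sinh=1.382362; start (x,ẋ)=(0.454928, 0.824982) → end (x,ẋ)=(0.842804, 1.686069)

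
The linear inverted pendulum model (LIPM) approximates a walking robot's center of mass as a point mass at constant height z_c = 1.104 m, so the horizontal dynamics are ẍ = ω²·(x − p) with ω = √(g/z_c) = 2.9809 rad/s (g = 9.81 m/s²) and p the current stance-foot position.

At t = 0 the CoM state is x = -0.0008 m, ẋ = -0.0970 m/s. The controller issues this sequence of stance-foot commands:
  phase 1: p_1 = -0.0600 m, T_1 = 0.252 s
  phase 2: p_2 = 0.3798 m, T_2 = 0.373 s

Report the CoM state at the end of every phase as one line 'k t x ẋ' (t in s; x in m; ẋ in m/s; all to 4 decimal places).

phase 1: p=-0.0600, T=0.252, ωT=0.751187, cosh=1.295660, sinh=0.823854; start (x,ẋ)=(-0.000800, -0.097000) → end (x,ẋ)=(-0.010106, 0.019706)
phase 2: p=0.3798, T=0.373, ωT=1.111876, cosh=1.684498, sinh=1.355557; start (x,ẋ)=(-0.010106, 0.019706) → end (x,ẋ)=(-0.268034, -1.542328)

1 0.2520 -0.0101 0.0197
2 0.6250 -0.2680 -1.5423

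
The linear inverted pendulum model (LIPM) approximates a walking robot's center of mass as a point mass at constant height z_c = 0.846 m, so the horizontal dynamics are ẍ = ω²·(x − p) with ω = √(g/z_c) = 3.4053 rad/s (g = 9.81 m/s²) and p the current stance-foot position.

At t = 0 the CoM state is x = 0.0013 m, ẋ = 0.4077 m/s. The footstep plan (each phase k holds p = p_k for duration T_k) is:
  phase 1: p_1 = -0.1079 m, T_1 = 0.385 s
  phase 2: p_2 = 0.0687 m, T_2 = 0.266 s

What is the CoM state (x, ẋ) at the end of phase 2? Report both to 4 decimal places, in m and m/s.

phase 1: p=-0.1079, T=0.385, ωT=1.311041, cosh=1.989786, sinh=1.720246; start (x,ẋ)=(0.001300, 0.407700) → end (x,ẋ)=(0.315341, 1.450924)
phase 2: p=0.0687, T=0.266, ωT=0.905810, cosh=1.439074, sinh=1.034860; start (x,ẋ)=(0.315341, 1.450924) → end (x,ẋ)=(0.864567, 2.957154)

x = 0.8646, ẋ = 2.9572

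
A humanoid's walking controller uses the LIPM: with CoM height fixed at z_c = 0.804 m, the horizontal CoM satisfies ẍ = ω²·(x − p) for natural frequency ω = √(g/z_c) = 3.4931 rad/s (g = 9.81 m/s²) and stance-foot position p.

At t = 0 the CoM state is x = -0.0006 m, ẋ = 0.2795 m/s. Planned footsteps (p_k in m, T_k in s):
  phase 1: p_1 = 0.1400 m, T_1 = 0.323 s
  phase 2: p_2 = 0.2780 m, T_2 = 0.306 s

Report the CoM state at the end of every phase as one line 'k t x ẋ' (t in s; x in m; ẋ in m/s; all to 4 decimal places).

phase 1: p=0.1400, T=0.323, ωT=1.128271, cosh=1.706951, sinh=1.383359; start (x,ẋ)=(-0.000600, 0.279500) → end (x,ẋ)=(0.010692, -0.202316)
phase 2: p=0.2780, T=0.306, ωT=1.068889, cosh=1.627766, sinh=1.284376; start (x,ẋ)=(0.010692, -0.202316) → end (x,ẋ)=(-0.231504, -1.528588)

1 0.3230 0.0107 -0.2023
2 0.6290 -0.2315 -1.5286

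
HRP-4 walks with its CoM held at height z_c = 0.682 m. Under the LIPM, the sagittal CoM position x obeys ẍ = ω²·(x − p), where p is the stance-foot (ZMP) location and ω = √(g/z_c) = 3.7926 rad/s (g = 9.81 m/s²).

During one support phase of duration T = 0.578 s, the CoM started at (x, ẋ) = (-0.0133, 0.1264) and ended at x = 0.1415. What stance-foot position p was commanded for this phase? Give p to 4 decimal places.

ωT = 3.7926·0.578 = 2.192123; cosh(ωT) = 4.532940, sinh(ωT) = 4.421261
x(T) = p + (x₀−p)·cosh(ωT) + (ẋ₀/ω)·sinh(ωT) ⇒ p·(1 − cosh) = x(T) − x₀·cosh − (ẋ₀/ω)·sinh
numerator   = 0.1415 − (-0.0133)·4.532940 − (0.1264/3.7926)·4.421261 = 0.054436
denominator = 1 − 4.532940 = -3.532940
p = 0.054436 / -3.532940 = -0.0154

p = -0.0154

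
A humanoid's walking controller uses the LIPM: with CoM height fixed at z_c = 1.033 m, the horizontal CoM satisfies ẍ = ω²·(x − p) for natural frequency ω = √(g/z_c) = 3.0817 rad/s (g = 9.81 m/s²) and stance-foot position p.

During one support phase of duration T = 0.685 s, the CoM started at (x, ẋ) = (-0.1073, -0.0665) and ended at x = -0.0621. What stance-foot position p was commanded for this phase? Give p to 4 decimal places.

ωT = 3.0817·0.685 = 2.110965; cosh(ωT) = 4.188661, sinh(ωT) = 4.067540
x(T) = p + (x₀−p)·cosh(ωT) + (ẋ₀/ω)·sinh(ωT) ⇒ p·(1 − cosh) = x(T) − x₀·cosh − (ẋ₀/ω)·sinh
numerator   = -0.0621 − (-0.1073)·4.188661 − (-0.0665/3.0817)·4.067540 = 0.475117
denominator = 1 − 4.188661 = -3.188661
p = 0.475117 / -3.188661 = -0.1490

p = -0.1490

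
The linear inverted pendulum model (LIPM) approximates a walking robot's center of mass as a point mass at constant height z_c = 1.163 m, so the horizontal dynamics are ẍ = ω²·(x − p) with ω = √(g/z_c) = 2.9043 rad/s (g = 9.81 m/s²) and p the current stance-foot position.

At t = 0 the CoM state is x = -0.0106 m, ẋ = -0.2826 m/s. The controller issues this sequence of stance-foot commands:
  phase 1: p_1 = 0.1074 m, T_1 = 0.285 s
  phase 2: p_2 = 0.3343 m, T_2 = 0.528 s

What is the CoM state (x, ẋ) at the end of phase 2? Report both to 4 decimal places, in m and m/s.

phase 1: p=0.1074, T=0.285, ωT=0.827726, cosh=1.362575, sinh=0.925533; start (x,ẋ)=(-0.010600, -0.282600) → end (x,ẋ)=(-0.143442, -0.702251)
phase 2: p=0.3343, T=0.528, ωT=1.533470, cosh=2.425009, sinh=2.209223; start (x,ẋ)=(-0.143442, -0.702251) → end (x,ẋ)=(-1.358412, -4.768275)

x = -1.3584, ẋ = -4.7683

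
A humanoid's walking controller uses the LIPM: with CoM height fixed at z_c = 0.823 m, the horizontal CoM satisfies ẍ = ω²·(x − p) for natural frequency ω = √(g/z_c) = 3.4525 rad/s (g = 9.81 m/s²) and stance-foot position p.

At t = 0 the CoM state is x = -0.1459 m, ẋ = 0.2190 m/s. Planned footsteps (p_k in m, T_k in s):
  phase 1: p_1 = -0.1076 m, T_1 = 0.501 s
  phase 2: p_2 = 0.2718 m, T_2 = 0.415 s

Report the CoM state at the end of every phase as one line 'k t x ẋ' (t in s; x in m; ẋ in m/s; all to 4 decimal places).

phase 1: p=-0.1076, T=0.501, ωT=1.729703, cosh=2.908157, sinh=2.730819; start (x,ẋ)=(-0.145900, 0.219000) → end (x,ẋ)=(-0.045760, 0.275788)
phase 2: p=0.2718, T=0.415, ωT=1.432787, cosh=2.214503, sinh=1.975860; start (x,ẋ)=(-0.045760, 0.275788) → end (x,ẋ)=(-0.273605, -1.555554)

1 0.5010 -0.0458 0.2758
2 0.9160 -0.2736 -1.5556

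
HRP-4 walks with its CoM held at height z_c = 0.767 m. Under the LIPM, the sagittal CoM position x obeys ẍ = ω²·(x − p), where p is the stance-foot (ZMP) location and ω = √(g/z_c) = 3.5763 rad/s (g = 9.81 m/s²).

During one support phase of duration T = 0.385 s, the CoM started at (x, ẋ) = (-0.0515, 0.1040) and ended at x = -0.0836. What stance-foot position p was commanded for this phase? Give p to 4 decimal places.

ωT = 3.5763·0.385 = 1.376875; cosh(ωT) = 2.107434, sinh(ωT) = 1.855068
x(T) = p + (x₀−p)·cosh(ωT) + (ẋ₀/ω)·sinh(ωT) ⇒ p·(1 − cosh) = x(T) − x₀·cosh − (ẋ₀/ω)·sinh
numerator   = -0.0836 − (-0.0515)·2.107434 − (0.1040/3.5763)·1.855068 = -0.029013
denominator = 1 − 2.107434 = -1.107434
p = -0.029013 / -1.107434 = 0.0262

p = 0.0262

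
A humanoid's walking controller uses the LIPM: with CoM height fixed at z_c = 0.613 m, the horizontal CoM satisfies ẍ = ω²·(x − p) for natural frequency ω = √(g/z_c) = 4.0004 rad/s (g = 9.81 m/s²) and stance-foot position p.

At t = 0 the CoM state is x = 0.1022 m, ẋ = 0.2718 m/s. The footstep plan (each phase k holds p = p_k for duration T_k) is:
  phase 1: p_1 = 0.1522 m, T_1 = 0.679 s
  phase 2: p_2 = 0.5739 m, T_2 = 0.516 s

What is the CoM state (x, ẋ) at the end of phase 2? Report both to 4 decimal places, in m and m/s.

x = -0.0456, ẋ = -2.2601

phase 1: p=0.1522, T=0.679, ωT=2.716272, cosh=7.594975, sinh=7.528854; start (x,ẋ)=(0.102200, 0.271800) → end (x,ẋ)=(0.283986, 0.558393)
phase 2: p=0.5739, T=0.516, ωT=2.064206, cosh=4.002981, sinh=3.876062; start (x,ẋ)=(0.283986, 0.558393) → end (x,ẋ)=(-0.045584, -2.260116)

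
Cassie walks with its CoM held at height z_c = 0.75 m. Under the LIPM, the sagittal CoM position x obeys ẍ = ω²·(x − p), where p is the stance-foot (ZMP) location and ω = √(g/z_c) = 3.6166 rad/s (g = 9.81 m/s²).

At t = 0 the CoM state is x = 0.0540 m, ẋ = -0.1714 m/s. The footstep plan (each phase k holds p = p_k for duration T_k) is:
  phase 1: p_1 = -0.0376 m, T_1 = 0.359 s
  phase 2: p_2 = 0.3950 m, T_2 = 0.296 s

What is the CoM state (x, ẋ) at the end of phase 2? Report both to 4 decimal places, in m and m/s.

x = -0.0674, ẋ = -1.1829

phase 1: p=-0.0376, T=0.359, ωT=1.298359, cosh=1.968131, sinh=1.695151; start (x,ẋ)=(0.054000, -0.171400) → end (x,ẋ)=(0.062343, 0.224233)
phase 2: p=0.3950, T=0.296, ωT=1.070514, cosh=1.629855, sinh=1.287022; start (x,ẋ)=(0.062343, 0.224233) → end (x,ẋ)=(-0.067386, -1.182932)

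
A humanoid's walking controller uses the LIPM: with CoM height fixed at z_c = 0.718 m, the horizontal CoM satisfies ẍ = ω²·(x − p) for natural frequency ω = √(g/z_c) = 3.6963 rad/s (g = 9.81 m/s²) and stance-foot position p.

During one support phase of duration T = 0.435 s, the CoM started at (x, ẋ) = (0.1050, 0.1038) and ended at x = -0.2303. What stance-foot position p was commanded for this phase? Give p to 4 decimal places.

p = 0.3572

ωT = 3.6963·0.435 = 1.607890; cosh(ωT) = 2.596289, sinh(ωT) = 2.395980
x(T) = p + (x₀−p)·cosh(ωT) + (ẋ₀/ω)·sinh(ωT) ⇒ p·(1 − cosh) = x(T) − x₀·cosh − (ẋ₀/ω)·sinh
numerator   = -0.2303 − (0.1050)·2.596289 − (0.1038/3.6963)·2.395980 = -0.570195
denominator = 1 − 2.596289 = -1.596289
p = -0.570195 / -1.596289 = 0.3572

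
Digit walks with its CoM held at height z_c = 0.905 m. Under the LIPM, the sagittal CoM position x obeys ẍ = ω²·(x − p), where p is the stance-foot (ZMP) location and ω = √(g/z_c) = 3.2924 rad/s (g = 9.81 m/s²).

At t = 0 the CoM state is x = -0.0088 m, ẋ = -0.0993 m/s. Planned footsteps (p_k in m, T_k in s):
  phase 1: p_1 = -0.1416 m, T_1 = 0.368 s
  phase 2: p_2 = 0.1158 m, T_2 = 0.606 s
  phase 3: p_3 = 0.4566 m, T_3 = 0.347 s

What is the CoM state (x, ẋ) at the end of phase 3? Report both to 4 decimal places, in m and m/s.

phase 1: p=-0.1416, T=0.368, ωT=1.211603, cosh=1.828292, sinh=1.530573; start (x,ẋ)=(-0.008800, -0.099300) → end (x,ẋ)=(0.055035, 0.487664)
phase 2: p=0.1158, T=0.606, ωT=1.995194, cosh=3.744810, sinh=3.608823; start (x,ẋ)=(0.055035, 0.487664) → end (x,ẋ)=(0.422777, 1.104213)
phase 3: p=0.4566, T=0.347, ωT=1.142463, cosh=1.726755, sinh=1.407723; start (x,ẋ)=(0.422777, 1.104213) → end (x,ẋ)=(0.870322, 1.749944)

x = 0.8703, ẋ = 1.7499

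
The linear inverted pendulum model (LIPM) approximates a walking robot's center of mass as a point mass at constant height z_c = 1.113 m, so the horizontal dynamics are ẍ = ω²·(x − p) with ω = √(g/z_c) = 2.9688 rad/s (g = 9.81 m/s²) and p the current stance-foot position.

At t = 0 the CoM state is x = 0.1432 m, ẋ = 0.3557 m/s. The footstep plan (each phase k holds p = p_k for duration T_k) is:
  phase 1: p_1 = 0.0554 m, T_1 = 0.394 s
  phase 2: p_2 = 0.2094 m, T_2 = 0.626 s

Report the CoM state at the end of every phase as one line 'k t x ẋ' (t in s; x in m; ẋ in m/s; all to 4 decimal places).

phase 1: p=0.0554, T=0.394, ωT=1.169707, cosh=1.765754, sinh=1.455296; start (x,ẋ)=(0.143200, 0.355700) → end (x,ẋ)=(0.384796, 1.007417)
phase 2: p=0.2094, T=0.626, ωT=1.858469, cosh=3.284910, sinh=3.128999; start (x,ẋ)=(0.384796, 1.007417) → end (x,ẋ)=(1.847338, 4.938593)

1 0.3940 0.3848 1.0074
2 1.0200 1.8473 4.9386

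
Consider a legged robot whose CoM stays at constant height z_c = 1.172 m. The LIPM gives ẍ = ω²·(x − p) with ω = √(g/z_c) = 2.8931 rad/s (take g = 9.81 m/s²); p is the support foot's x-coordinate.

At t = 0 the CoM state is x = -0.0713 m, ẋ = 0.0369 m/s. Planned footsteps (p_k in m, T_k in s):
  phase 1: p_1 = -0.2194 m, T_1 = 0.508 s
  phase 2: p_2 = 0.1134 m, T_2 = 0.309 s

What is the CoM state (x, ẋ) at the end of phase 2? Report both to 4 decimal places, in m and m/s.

x = 0.4998, ẋ = 1.4749

phase 1: p=-0.2194, T=0.508, ωT=1.469695, cosh=2.288952, sinh=2.058956; start (x,ẋ)=(-0.071300, 0.036900) → end (x,ẋ)=(0.145855, 0.966659)
phase 2: p=0.1134, T=0.309, ωT=0.893968, cosh=1.426920, sinh=1.017891; start (x,ẋ)=(0.145855, 0.966659) → end (x,ẋ)=(0.499814, 1.474920)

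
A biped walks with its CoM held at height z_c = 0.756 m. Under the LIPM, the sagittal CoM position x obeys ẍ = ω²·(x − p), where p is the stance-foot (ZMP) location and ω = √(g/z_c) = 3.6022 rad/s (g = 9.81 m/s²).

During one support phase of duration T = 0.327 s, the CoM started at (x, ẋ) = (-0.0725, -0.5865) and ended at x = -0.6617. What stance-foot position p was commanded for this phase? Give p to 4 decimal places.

ωT = 3.6022·0.327 = 1.177919; cosh(ωT) = 1.777764, sinh(ωT) = 1.469846
x(T) = p + (x₀−p)·cosh(ωT) + (ẋ₀/ω)·sinh(ωT) ⇒ p·(1 − cosh) = x(T) − x₀·cosh − (ẋ₀/ω)·sinh
numerator   = -0.6617 − (-0.0725)·1.777764 − (-0.5865/3.6022)·1.469846 = -0.293496
denominator = 1 − 1.777764 = -0.777764
p = -0.293496 / -0.777764 = 0.3774

p = 0.3774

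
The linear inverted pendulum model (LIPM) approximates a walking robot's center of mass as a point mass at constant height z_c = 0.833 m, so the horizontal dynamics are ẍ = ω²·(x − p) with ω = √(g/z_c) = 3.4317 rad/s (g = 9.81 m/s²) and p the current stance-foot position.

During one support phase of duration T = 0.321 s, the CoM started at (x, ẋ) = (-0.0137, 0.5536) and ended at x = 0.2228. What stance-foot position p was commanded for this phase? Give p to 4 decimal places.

ωT = 3.4317·0.321 = 1.101576; cosh(ωT) = 1.670625, sinh(ωT) = 1.338278
x(T) = p + (x₀−p)·cosh(ωT) + (ẋ₀/ω)·sinh(ωT) ⇒ p·(1 − cosh) = x(T) − x₀·cosh − (ẋ₀/ω)·sinh
numerator   = 0.2228 − (-0.0137)·1.670625 − (0.5536/3.4317)·1.338278 = 0.029797
denominator = 1 − 1.670625 = -0.670625
p = 0.029797 / -0.670625 = -0.0444

p = -0.0444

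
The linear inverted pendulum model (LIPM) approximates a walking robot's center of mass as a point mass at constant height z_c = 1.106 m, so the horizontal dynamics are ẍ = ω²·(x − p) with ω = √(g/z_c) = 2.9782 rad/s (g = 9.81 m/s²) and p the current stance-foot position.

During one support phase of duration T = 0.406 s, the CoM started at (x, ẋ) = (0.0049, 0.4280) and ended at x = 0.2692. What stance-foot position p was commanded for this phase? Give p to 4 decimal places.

p = -0.0497

ωT = 2.9782·0.406 = 1.209149; cosh(ωT) = 1.824542, sinh(ωT) = 1.526091
x(T) = p + (x₀−p)·cosh(ωT) + (ẋ₀/ω)·sinh(ωT) ⇒ p·(1 − cosh) = x(T) − x₀·cosh − (ẋ₀/ω)·sinh
numerator   = 0.2692 − (0.0049)·1.824542 − (0.4280/2.9782)·1.526091 = 0.040944
denominator = 1 − 1.824542 = -0.824542
p = 0.040944 / -0.824542 = -0.0497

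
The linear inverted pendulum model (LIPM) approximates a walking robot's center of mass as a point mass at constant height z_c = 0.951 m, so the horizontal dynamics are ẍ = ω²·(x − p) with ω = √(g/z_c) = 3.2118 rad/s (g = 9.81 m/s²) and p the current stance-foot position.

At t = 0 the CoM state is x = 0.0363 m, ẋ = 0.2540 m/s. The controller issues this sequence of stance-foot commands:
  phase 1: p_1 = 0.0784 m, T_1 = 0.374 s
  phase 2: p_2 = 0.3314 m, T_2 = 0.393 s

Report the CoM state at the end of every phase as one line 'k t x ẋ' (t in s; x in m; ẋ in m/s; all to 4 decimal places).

1 0.3740 0.1216 0.2560
2 0.7670 0.0607 -0.6064

phase 1: p=0.0784, T=0.374, ωT=1.201213, cosh=1.812488, sinh=1.511659; start (x,ẋ)=(0.036300, 0.254000) → end (x,ẋ)=(0.121641, 0.255970)
phase 2: p=0.3314, T=0.393, ωT=1.262237, cosh=1.908169, sinh=1.625149; start (x,ẋ)=(0.121641, 0.255970) → end (x,ẋ)=(0.060664, -0.606433)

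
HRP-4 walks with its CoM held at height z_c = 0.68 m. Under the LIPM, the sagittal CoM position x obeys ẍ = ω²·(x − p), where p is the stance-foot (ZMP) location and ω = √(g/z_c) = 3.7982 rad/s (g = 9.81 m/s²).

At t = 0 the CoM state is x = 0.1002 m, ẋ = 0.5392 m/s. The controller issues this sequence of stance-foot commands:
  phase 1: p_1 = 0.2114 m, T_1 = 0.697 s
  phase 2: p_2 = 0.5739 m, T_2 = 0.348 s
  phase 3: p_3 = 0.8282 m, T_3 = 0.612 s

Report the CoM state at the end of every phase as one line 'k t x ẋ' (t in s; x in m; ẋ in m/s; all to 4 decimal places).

1 0.6970 0.4196 0.8587
2 1.0450 0.6577 0.7037
3 1.6570 0.8863 0.3529

phase 1: p=0.2114, T=0.697, ωT=2.647345, cosh=7.093677, sinh=7.022838; start (x,ẋ)=(0.100200, 0.539200) → end (x,ẋ)=(0.419559, 0.858746)
phase 2: p=0.5739, T=0.348, ωT=1.321774, cosh=2.008364, sinh=1.741702; start (x,ẋ)=(0.419559, 0.858746) → end (x,ẋ)=(0.657714, 0.703658)
phase 3: p=0.8282, T=0.612, ωT=2.324498, cosh=5.159692, sinh=5.061860; start (x,ẋ)=(0.657714, 0.703658) → end (x,ẋ)=(0.886308, 0.352899)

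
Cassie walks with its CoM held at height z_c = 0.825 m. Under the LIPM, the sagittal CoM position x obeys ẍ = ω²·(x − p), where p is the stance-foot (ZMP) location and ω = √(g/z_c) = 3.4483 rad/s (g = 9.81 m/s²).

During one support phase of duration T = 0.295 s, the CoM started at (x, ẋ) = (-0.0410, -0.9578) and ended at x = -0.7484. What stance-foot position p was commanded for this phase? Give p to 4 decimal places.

ωT = 3.4483·0.295 = 1.017248; cosh(ωT) = 1.563582, sinh(ωT) = 1.201993
x(T) = p + (x₀−p)·cosh(ωT) + (ẋ₀/ω)·sinh(ωT) ⇒ p·(1 − cosh) = x(T) − x₀·cosh − (ẋ₀/ω)·sinh
numerator   = -0.7484 − (-0.0410)·1.563582 − (-0.9578/3.4483)·1.201993 = -0.350427
denominator = 1 − 1.563582 = -0.563582
p = -0.350427 / -0.563582 = 0.6218

p = 0.6218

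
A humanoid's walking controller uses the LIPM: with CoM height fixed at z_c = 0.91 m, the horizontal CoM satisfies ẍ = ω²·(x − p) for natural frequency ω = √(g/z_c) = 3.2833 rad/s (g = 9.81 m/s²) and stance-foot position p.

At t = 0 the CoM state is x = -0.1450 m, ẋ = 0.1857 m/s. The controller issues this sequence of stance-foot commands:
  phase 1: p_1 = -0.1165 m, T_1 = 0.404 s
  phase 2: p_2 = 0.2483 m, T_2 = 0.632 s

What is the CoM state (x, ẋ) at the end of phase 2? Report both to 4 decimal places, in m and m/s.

phase 1: p=-0.1165, T=0.404, ωT=1.326453, cosh=2.016537, sinh=1.751120; start (x,ẋ)=(-0.145000, 0.185700) → end (x,ẋ)=(-0.074930, 0.210612)
phase 2: p=0.2483, T=0.632, ωT=2.075046, cosh=4.045230, sinh=3.919679; start (x,ẋ)=(-0.074930, 0.210612) → end (x,ẋ)=(-0.807806, -3.307829)

x = -0.8078, ẋ = -3.3078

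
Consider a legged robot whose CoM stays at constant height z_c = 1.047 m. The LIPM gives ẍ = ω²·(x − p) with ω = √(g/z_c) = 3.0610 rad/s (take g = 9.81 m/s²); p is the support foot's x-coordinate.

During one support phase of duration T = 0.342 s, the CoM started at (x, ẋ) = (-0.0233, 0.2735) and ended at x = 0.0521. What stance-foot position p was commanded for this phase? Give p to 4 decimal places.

p = 0.0370

ωT = 3.0610·0.342 = 1.046862; cosh(ωT) = 1.599868, sinh(ωT) = 1.248830
x(T) = p + (x₀−p)·cosh(ωT) + (ẋ₀/ω)·sinh(ωT) ⇒ p·(1 − cosh) = x(T) − x₀·cosh − (ẋ₀/ω)·sinh
numerator   = 0.0521 − (-0.0233)·1.599868 − (0.2735/3.0610)·1.248830 = -0.022206
denominator = 1 − 1.599868 = -0.599868
p = -0.022206 / -0.599868 = 0.0370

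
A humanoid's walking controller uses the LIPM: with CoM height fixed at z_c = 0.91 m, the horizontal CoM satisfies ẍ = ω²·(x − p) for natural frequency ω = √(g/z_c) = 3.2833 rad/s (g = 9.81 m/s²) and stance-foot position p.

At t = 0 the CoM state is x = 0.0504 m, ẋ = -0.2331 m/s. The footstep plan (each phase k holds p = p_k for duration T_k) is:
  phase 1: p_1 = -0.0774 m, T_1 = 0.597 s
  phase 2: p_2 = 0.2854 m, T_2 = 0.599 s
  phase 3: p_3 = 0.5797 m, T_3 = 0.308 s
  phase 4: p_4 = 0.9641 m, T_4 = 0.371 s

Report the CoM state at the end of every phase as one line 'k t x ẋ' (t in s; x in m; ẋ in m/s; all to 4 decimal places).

1 0.5970 0.1383 0.6162
2 1.1960 0.4068 0.5524
3 1.5040 0.5112 0.1827
4 1.8750 0.2174 -1.9577

phase 1: p=-0.0774, T=0.597, ωT=1.960130, cosh=3.620545, sinh=3.479705; start (x,ẋ)=(0.050400, -0.233100) → end (x,ẋ)=(0.138262, 0.616155)
phase 2: p=0.2854, T=0.599, ωT=1.966697, cosh=3.643473, sinh=3.503555; start (x,ẋ)=(0.138262, 0.616155) → end (x,ẋ)=(0.406795, 0.552381)
phase 3: p=0.5797, T=0.308, ωT=1.011256, cosh=1.556407, sinh=1.192646; start (x,ẋ)=(0.406795, 0.552381) → end (x,ẋ)=(0.511239, 0.182666)
phase 4: p=0.9641, T=0.371, ωT=1.218104, cosh=1.838282, sinh=1.542491; start (x,ẋ)=(0.511239, 0.182666) → end (x,ẋ)=(0.217431, -1.957703)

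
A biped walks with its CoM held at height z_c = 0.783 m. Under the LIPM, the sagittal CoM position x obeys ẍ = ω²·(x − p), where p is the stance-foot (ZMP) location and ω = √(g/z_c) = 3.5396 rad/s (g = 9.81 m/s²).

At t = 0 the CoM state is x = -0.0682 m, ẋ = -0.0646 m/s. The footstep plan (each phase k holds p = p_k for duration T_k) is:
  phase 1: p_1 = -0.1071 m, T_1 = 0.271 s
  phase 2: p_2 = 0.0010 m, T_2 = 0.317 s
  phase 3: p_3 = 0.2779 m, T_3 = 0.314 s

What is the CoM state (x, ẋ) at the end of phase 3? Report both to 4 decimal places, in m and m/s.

phase 1: p=-0.1071, T=0.271, ωT=0.959232, cosh=1.496439, sinh=1.113252; start (x,ẋ)=(-0.068200, -0.064600) → end (x,ẋ)=(-0.069206, 0.056614)
phase 2: p=0.0010, T=0.317, ωT=1.122053, cosh=1.698382, sinh=1.372771; start (x,ẋ)=(-0.069206, 0.056614) → end (x,ẋ)=(-0.096280, -0.244983)
phase 3: p=0.2779, T=0.314, ωT=1.111434, cosh=1.683900, sinh=1.354814; start (x,ẋ)=(-0.096280, -0.244983) → end (x,ẋ)=(-0.445951, -2.206907)

x = -0.4460, ẋ = -2.2069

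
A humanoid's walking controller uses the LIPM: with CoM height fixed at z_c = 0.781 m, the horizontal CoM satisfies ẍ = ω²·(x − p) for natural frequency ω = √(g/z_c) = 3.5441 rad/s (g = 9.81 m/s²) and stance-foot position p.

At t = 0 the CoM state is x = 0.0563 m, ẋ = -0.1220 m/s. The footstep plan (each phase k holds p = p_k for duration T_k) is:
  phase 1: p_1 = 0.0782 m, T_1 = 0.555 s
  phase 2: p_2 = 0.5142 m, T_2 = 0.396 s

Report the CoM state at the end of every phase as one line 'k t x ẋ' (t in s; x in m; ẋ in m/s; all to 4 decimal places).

phase 1: p=0.0782, T=0.555, ωT=1.966975, cosh=3.644450, sinh=3.504571; start (x,ẋ)=(0.056300, -0.122000) → end (x,ẋ)=(-0.122253, -0.716633)
phase 2: p=0.5142, T=0.396, ωT=1.403464, cosh=2.157507, sinh=1.911763; start (x,ẋ)=(-0.122253, -0.716633) → end (x,ẋ)=(-1.245518, -5.858413)

1 0.5550 -0.1223 -0.7166
2 0.9510 -1.2455 -5.8584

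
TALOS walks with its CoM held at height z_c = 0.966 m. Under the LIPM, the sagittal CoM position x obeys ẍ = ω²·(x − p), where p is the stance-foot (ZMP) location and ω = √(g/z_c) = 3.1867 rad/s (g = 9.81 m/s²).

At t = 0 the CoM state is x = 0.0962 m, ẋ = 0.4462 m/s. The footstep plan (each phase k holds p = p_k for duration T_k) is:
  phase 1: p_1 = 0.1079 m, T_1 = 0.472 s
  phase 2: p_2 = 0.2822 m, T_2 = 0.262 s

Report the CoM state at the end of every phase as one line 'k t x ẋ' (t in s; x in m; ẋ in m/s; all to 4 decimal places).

1 0.4720 0.3798 0.9738
2 0.7340 0.7016 1.6243

phase 1: p=0.1079, T=0.472, ωT=1.504122, cosh=2.361207, sinh=2.138995; start (x,ẋ)=(0.096200, 0.446200) → end (x,ẋ)=(0.379775, 0.973820)
phase 2: p=0.2822, T=0.262, ωT=0.834915, cosh=1.369265, sinh=0.935354; start (x,ẋ)=(0.379775, 0.973820) → end (x,ẋ)=(0.701639, 1.624258)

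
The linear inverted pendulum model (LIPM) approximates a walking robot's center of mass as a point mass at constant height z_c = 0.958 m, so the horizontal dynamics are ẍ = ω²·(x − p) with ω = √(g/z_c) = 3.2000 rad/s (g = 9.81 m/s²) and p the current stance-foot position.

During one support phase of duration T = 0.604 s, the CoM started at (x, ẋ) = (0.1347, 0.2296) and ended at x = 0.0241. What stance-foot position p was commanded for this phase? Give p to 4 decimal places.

ωT = 3.2000·0.604 = 1.932800; cosh(ωT) = 3.526785, sinh(ωT) = 3.382043
x(T) = p + (x₀−p)·cosh(ωT) + (ẋ₀/ω)·sinh(ωT) ⇒ p·(1 − cosh) = x(T) − x₀·cosh − (ẋ₀/ω)·sinh
numerator   = 0.0241 − (0.1347)·3.526785 − (0.2296/3.2000)·3.382043 = -0.693620
denominator = 1 − 3.526785 = -2.526785
p = -0.693620 / -2.526785 = 0.2745

p = 0.2745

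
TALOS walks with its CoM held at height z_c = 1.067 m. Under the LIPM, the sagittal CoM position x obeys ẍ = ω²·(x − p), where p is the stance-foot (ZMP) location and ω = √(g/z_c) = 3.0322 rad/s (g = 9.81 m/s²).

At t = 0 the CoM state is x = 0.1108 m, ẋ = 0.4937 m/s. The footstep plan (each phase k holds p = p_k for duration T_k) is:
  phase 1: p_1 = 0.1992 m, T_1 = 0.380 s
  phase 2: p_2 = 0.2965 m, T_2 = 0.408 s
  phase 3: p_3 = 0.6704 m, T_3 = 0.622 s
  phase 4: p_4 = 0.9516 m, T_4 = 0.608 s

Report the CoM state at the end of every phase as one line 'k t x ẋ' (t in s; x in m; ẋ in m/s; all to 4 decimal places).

phase 1: p=0.1992, T=0.380, ωT=1.152236, cosh=1.740596, sinh=1.424666; start (x,ẋ)=(0.110800, 0.493700) → end (x,ẋ)=(0.277294, 0.477455)
phase 2: p=0.2965, T=0.408, ωT=1.237138, cosh=1.867975, sinh=1.577761; start (x,ẋ)=(0.277294, 0.477455) → end (x,ẋ)=(0.509061, 0.799993)
phase 3: p=0.6704, T=0.622, ωT=1.886028, cosh=3.372402, sinh=3.220729; start (x,ẋ)=(0.509061, 0.799993) → end (x,ẋ)=(0.976033, 1.122277)
phase 4: p=0.9516, T=0.608, ωT=1.843578, cosh=3.238678, sinh=3.080427; start (x,ẋ)=(0.976033, 1.122277) → end (x,ẋ)=(2.170857, 3.862907)

1 0.3800 0.2773 0.4775
2 0.7880 0.5091 0.8000
3 1.4100 0.9760 1.1223
4 2.0180 2.1709 3.8629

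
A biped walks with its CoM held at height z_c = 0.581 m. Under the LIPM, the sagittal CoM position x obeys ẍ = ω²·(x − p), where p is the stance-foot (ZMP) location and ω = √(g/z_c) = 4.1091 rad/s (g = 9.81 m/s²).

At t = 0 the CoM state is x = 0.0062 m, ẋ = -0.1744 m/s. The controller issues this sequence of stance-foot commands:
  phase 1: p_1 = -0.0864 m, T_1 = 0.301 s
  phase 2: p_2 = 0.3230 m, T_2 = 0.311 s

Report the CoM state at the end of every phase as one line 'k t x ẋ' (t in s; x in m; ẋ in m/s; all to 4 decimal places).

1 0.3010 0.0196 0.2744
2 0.6120 -0.1532 -1.5330

phase 1: p=-0.0864, T=0.301, ωT=1.236839, cosh=1.867504, sinh=1.577204; start (x,ẋ)=(0.006200, -0.174400) → end (x,ẋ)=(0.019591, 0.274438)
phase 2: p=0.3230, T=0.311, ωT=1.277930, cosh=1.933908, sinh=1.655295; start (x,ẋ)=(0.019591, 0.274438) → end (x,ẋ)=(-0.153213, -1.532984)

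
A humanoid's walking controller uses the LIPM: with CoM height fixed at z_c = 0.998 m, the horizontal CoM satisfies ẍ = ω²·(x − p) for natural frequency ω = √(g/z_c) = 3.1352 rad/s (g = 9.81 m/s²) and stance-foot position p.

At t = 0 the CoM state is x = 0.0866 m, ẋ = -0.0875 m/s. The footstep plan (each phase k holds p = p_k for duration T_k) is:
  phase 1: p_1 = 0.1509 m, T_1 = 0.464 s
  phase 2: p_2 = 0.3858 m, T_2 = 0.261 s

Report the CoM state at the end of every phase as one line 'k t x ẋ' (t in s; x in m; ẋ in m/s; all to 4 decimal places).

phase 1: p=0.1509, T=0.464, ωT=1.454733, cosh=2.258401, sinh=2.024938; start (x,ẋ)=(0.086600, -0.087500) → end (x,ẋ)=(-0.050829, -0.605824)
phase 2: p=0.3858, T=0.261, ωT=0.818287, cosh=1.353900, sinh=0.912714; start (x,ẋ)=(-0.050829, -0.605824) → end (x,ẋ)=(-0.381719, -2.069657)

1 0.4640 -0.0508 -0.6058
2 0.7250 -0.3817 -2.0697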